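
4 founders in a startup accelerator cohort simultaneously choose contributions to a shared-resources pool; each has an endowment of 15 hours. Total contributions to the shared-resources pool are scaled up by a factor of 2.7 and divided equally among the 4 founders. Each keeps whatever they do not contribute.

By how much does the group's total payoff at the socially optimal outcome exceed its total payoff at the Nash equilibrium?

102.00 hours

Each contributed unit returns 2.7/4 = 0.6750 to its contributor — below 1 — so contributing 0 is dominant for every player. At the Nash equilibrium everyone keeps their 15, and the group total is 4 × 15 = 60.
Each contributed unit returns 2.700 to the group as a whole (0.6750 to each of 4 players), which exceeds 1, so the social optimum is full contribution: group total = 2.700 × 60 = 162.00.
Efficiency loss = 162.00 − 60 = 102.00.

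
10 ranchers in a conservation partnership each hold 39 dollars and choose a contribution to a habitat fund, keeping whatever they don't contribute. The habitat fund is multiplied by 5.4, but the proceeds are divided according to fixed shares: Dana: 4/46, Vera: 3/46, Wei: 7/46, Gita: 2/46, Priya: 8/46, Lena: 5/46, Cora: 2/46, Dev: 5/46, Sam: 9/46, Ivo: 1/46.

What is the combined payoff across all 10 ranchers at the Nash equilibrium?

561.60 dollars

Each unit j contributes comes back to j as 5.4 × (j's share), so j prefers to contribute only if that share exceeds 1/5.4 = 0.1852; otherwise keeping the unit dominates.
The only share above 0.1852 is Sam's 9/46, contributing 39; the remaining 9 contribute 0. Total contributed: 39.
The habitat fund pays out 5.4 × 39 = 210.60 in total (split across the unequal shares, but the aggregate is all that matters for the group sum).
The 9 free-riders keep 39 each, adding 351. Group total = 351 + 210.60 = 561.60.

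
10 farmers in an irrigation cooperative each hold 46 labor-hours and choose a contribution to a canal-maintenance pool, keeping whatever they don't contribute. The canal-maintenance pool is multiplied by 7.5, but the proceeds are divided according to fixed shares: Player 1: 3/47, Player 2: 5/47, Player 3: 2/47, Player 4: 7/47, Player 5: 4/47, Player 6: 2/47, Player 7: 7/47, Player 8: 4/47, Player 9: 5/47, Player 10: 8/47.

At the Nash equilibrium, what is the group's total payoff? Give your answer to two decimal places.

1357.00 labor-hours

Player j's private return per contributed unit is 7.5 × (j's share). Contributing is weakly dominant for j when that share is at least 1/7.5 = 0.1333, and contributing 0 is dominant otherwise.
Player 4, Player 7 and Player 10 are above the threshold, contributing 46 each; the remaining 7 contribute 0. Total contributed: 138.
The canal-maintenance pool pays out 7.5 × 138 = 1035.00 in total (split across the unequal shares, but the aggregate is all that matters for the group sum).
The 7 free-riders keep 46 each, adding 322. Group total = 322 + 1035.00 = 1357.00.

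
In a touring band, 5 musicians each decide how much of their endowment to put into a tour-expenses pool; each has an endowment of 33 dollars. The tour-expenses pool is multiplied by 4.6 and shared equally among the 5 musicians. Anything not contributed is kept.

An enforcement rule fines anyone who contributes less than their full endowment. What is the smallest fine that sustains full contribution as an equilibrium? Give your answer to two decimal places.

2.64 dollars

Given the others contribute fully, the best deviation is to contribute 0 (any partial contribution still incurs the fine and gives up units whose private return 0.9200 is below 1).
Deviating from 33 to 0 saves 33 dollars but forfeits the deviator's share of the drop in the tour-expenses pool: 4.6/5 × 33 = 30.36.
So the deviation gain is 33 − 30.36 = 2.64, and the fine must be at least 2.64 dollars to wipe it out.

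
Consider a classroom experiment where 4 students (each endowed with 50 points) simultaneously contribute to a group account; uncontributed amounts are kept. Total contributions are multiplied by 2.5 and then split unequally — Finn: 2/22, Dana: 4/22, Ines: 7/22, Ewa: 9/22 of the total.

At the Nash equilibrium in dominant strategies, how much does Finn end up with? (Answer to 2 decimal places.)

A player with share s gets back 2.5·s per unit contributed, so full contribution is dominant for anyone with s > 1/2.5 = 0.4000 and zero contribution is dominant for anyone below.
Only Ewa (9/22) clears that bar, contributing 50; the remaining 3 contribute 0. Total contributed: 50.
Finn keeps 50 and receives 2.5 × 50 × 2/22 = 11.36 from the group account, for a payoff of 61.36.

61.36 points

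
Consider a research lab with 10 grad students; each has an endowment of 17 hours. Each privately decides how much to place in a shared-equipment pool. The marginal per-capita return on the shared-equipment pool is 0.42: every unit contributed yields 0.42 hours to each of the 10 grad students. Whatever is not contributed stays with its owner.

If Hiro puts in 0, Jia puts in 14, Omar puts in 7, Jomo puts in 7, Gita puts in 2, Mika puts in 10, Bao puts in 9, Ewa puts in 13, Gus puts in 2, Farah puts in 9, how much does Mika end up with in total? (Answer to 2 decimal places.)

37.66 hours

Total contributed: 0 + 14 + 7 + 7 + 2 + 10 + 9 + 13 + 2 + 9 = 73.
Each receives 0.42 × 73 = 30.66 from the shared-equipment pool.
Mika keeps 17 − 10 = 7, so Mika's payoff is 7 + 30.66 = 37.66.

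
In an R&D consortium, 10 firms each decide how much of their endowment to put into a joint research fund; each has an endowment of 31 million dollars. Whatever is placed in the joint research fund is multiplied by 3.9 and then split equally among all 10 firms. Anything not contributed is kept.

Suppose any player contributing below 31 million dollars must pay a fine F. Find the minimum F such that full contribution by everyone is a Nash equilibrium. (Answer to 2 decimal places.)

Given the others contribute fully, the best deviation is to contribute 0 (any partial contribution still incurs the fine and gives up units whose private return 0.3900 is below 1).
Deviating from 31 to 0 saves 31 million dollars but forfeits the deviator's share of the drop in the joint research fund: 3.9/10 × 31 = 12.09.
So the deviation gain is 31 − 12.09 = 18.91, and the fine must be at least 18.91 million dollars to wipe it out.

18.91 million dollars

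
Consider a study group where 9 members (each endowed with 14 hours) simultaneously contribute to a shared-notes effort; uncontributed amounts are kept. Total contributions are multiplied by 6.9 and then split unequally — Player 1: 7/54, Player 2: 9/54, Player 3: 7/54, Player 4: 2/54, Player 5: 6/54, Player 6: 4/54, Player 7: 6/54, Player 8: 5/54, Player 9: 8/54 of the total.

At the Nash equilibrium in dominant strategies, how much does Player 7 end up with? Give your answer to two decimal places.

Each unit j contributes comes back to j as 6.9 × (j's share), so j prefers to contribute only if that share exceeds 1/6.9 = 0.1449; otherwise keeping the unit dominates.
Player 2 and Player 9 clear that bar, contributing 14 each; the remaining 7 contribute 0. Total contributed: 28.
Player 7 keeps 14 and receives 6.9 × 28 × 6/54 = 21.47 from the shared-notes effort, for a payoff of 35.47.

35.47 hours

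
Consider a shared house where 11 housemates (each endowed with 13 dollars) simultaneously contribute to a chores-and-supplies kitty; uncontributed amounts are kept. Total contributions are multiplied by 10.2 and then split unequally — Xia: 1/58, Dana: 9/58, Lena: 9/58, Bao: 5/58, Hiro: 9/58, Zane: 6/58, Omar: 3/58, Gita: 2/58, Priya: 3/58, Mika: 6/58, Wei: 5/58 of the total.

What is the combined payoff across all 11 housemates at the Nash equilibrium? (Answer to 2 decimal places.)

For player j, contributing a unit is worthwhile iff 10.2 × (j's share) ≥ 1, i.e. iff j's share is at least 0.0980.
The shares above 0.0980 belong to Dana, Lena, Hiro, Zane and Mika, contributing 13 each; the remaining 6 contribute 0. Total contributed: 65.
The chores-and-supplies kitty pays out 10.2 × 65 = 663.00 in total (split across the unequal shares, but the aggregate is all that matters for the group sum).
The 6 free-riders keep 13 each, adding 78. Group total = 78 + 663.00 = 741.00.

741.00 dollars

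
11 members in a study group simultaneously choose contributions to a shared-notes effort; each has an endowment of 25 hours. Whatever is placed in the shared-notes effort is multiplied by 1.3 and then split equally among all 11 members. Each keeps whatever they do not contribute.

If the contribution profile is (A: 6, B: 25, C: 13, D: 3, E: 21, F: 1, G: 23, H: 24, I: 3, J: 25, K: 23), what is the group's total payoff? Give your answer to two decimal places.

325.10 hours

Total contributed: 6 + 25 + 13 + 3 + 21 + 1 + 23 + 24 + 3 + 25 + 23 = 167; total kept: 11 × 25 − 167 = 108.
The shared-notes effort pays out 1.3 × 167 = 217.10 in aggregate.
Group total = 108 + 217.10 = 325.10.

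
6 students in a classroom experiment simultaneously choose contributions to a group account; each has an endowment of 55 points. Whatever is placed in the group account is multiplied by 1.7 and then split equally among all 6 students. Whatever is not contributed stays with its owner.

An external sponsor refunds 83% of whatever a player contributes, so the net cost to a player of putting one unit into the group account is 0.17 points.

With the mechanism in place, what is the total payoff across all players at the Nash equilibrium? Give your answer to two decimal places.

834.90 points

The effective private return per unit is now (1.7/6) / 0.17 = 1.6667 > 1, so every player's dominant strategy flips to full contribution.
So the Nash equilibrium is full contribution by all 6; the group earns 6 × (55 × 0.83 + 1.7 × 55) = 834.90.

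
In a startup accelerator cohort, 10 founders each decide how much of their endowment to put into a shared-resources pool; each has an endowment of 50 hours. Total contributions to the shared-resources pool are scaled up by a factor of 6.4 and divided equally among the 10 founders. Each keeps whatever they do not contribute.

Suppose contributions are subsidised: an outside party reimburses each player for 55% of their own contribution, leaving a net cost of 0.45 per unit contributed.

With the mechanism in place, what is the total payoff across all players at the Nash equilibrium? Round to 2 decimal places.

3475.00 hours

With the mechanism, a contributed unit returns (6.4/10) / 0.45 = 1.4222 per unit of net cost to the contributor — now above 1 — so contributing fully is weakly dominant for every player.
At the Nash equilibrium everyone contributes 50. Group total payoff = 10 × (50 × 0.55 + 6.4 × 50) = 3475.00.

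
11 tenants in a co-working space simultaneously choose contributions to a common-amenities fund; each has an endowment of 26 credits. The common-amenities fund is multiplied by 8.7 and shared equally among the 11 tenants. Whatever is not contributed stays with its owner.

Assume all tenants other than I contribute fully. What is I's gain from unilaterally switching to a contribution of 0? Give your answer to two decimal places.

Switching from a contribution of 26 to 0 lets I keep an extra 26 credits, but lowers the common-amenities fund by 26, which costs I their own share of that drop: 8.7/11 × 26 = 20.56.
Net gain = 26 − 20.56 = 5.44. The private return per contributed unit (0.7909) is below 1, so free-riding is indeed the best response regardless of what the others do.

5.44 credits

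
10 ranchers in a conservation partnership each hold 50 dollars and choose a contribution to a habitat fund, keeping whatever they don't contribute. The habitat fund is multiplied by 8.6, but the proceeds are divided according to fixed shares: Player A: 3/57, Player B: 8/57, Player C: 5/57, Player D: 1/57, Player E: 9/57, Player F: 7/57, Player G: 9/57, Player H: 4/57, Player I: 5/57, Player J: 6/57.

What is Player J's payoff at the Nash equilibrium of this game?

231.05 dollars

Each unit j contributes comes back to j as 8.6 × (j's share), so j prefers to contribute only if that share exceeds 1/8.6 = 0.1163; otherwise keeping the unit dominates.
Player B, Player E, Player F and Player G are above the threshold, contributing 50 each; the remaining 6 contribute 0. Total contributed: 200.
Player J keeps 50 and receives 8.6 × 200 × 6/57 = 181.05 from the habitat fund, for a payoff of 231.05.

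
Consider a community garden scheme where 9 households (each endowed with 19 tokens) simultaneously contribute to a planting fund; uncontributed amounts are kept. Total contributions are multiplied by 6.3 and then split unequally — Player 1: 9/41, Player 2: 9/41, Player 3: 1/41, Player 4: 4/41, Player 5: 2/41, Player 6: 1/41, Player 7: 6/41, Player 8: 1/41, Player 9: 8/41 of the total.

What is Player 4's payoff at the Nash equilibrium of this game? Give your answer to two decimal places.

Player j's private return per contributed unit is 6.3 × (j's share). Contributing is weakly dominant for j when that share is at least 1/6.3 = 0.1587, and contributing 0 is dominant otherwise.
Player 1, Player 2 and Player 9 clear that bar, contributing 19 each; the remaining 6 contribute 0. Total contributed: 57.
Player 4 keeps 19 and receives 6.3 × 57 × 4/41 = 35.03 from the planting fund, for a payoff of 54.03.

54.03 tokens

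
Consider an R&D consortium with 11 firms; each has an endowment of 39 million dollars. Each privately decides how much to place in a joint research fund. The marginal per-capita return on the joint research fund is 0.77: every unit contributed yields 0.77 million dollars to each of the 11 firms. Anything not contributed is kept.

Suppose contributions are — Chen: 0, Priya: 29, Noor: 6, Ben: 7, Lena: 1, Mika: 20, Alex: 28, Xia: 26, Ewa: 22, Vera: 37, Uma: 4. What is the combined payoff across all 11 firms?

1773.60 million dollars

Total contributed: 0 + 29 + 6 + 7 + 1 + 20 + 28 + 26 + 22 + 37 + 4 = 180; total kept: 11 × 39 − 180 = 249.
The joint research fund pays out 0.77 × 11 × 180 = 1524.60 in aggregate.
Group total = 249 + 1524.60 = 1773.60.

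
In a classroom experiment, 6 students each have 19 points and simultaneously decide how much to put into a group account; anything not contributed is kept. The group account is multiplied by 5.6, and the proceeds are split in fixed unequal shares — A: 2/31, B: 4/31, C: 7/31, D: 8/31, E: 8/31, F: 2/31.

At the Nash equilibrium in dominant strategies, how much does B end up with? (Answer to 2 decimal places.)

60.19 points

Each unit j contributes comes back to j as 5.6 × (j's share), so j prefers to contribute only if that share exceeds 1/5.6 = 0.1786; otherwise keeping the unit dominates.
C, D and E are above the threshold, contributing 19 each; the remaining 3 contribute 0. Total contributed: 57.
B keeps 19 and receives 5.6 × 57 × 4/31 = 41.19 from the group account, for a payoff of 60.19.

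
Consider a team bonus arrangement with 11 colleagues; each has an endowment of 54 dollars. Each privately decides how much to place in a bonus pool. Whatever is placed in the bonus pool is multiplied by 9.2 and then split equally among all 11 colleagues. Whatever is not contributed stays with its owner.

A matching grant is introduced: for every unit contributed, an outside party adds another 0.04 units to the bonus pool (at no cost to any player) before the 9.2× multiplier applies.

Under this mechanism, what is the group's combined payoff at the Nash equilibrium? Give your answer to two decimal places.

The effective private return is 9.2 × 1.04 / 11 = 0.8698, which is still under 1, so the mechanism doesn't change anyone's dominant strategy: zero contribution.
Everyone keeps their endowment and the group total is 11 × 54 = 594.

594.00 dollars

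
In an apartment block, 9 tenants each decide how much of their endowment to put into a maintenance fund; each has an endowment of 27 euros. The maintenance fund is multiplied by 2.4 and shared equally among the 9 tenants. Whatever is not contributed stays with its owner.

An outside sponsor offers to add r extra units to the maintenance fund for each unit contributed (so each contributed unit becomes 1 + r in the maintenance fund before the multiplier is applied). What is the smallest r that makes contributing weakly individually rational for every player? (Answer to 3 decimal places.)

2.750

With matching at rate r, one contributed unit becomes (1 + r) in the maintenance fund and returns 2.4 × (1 + r) / 9 to the contributor.
Setting this equal to 1: 1 + r = 9/2.4 = 3.7500.
So the minimum matching rate is r = 3.7500 − 1 = 2.750.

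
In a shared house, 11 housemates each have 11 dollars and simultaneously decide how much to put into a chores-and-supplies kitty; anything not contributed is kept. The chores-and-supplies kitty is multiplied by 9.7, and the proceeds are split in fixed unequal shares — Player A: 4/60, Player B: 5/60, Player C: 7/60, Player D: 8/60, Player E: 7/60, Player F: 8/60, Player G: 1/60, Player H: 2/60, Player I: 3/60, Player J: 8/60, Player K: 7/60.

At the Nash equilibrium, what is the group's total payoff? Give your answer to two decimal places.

Each unit j contributes comes back to j as 9.7 × (j's share), so j prefers to contribute only if that share exceeds 1/9.7 = 0.1031; otherwise keeping the unit dominates.
Player C, Player D, Player E, Player F, Player J and Player K are above the threshold, contributing 11 each; the remaining 5 contribute 0. Total contributed: 66.
The chores-and-supplies kitty pays out 9.7 × 66 = 640.20 in total (split across the unequal shares, but the aggregate is all that matters for the group sum).
The 5 free-riders keep 11 each, adding 55. Group total = 55 + 640.20 = 695.20.

695.20 dollars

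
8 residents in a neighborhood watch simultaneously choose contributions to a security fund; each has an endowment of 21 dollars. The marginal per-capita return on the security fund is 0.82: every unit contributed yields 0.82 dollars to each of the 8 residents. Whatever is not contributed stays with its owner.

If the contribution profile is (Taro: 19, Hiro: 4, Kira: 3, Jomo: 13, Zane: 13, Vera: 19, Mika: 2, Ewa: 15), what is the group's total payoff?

657.28 dollars

Total contributed: 19 + 4 + 3 + 13 + 13 + 19 + 2 + 15 = 88; total kept: 8 × 21 − 88 = 80.
The security fund pays out 0.82 × 8 × 88 = 577.28 in aggregate.
Group total = 80 + 577.28 = 657.28.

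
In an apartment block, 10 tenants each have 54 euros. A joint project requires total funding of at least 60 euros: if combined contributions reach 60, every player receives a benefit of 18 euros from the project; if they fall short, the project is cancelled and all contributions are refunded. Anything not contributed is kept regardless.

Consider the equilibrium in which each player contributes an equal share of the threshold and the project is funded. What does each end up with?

66 euros

Equal share of the threshold: 60/10 = 6.
At this profile no one gains by cutting their contribution: any cut drops the total below 60, the project is cancelled, contributions are refunded, and the deviator ends with 54, which is less than 54 − 6 + 18 = 66. Contributing more than 6 just wastes the excess. So contributing exactly 6 is a best response.
Each player's payoff: 54 − 6 + 18 = 66.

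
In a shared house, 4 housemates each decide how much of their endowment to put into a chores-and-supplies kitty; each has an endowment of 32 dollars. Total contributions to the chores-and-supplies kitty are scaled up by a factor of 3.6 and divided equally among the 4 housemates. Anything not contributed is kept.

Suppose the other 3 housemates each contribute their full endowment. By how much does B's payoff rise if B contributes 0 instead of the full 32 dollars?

3.20 dollars

Switching from a contribution of 32 to 0 lets B keep an extra 32 dollars, but lowers the chores-and-supplies kitty by 32, which costs B their own share of that drop: 3.6/4 × 32 = 28.80.
Net gain = 32 − 28.80 = 3.20. The private return per contributed unit (0.9000) is below 1, so free-riding is indeed the best response regardless of what the others do.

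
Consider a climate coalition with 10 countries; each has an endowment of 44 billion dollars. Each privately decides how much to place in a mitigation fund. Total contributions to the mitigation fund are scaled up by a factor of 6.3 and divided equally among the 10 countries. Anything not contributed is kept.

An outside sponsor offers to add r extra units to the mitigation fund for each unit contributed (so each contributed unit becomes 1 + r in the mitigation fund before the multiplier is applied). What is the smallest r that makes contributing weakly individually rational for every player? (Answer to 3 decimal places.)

With matching at rate r, one contributed unit becomes (1 + r) in the mitigation fund and returns 6.3 × (1 + r) / 10 to the contributor.
Setting this equal to 1: 1 + r = 10/6.3 = 1.5873.
So the minimum matching rate is r = 1.5873 − 1 = 0.587.

0.587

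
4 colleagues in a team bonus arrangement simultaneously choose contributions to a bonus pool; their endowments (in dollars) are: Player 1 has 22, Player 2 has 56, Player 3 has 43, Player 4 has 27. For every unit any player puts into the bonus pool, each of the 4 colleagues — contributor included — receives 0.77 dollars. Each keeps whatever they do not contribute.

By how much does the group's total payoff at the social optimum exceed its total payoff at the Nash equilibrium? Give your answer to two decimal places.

307.84 dollars

The private return per contributed unit is 0.77 < 1 for everyone, so the Nash equilibrium is zero contribution and the group total is Σ E_j = 22 + 56 + 43 + 27 = 148.
Each contributed unit returns 3.080 to the group, so the social optimum is full contribution by everyone: group total = 3.080 × 148 = 455.84.
Efficiency loss = (3.080 − 1) × 148 = 307.84.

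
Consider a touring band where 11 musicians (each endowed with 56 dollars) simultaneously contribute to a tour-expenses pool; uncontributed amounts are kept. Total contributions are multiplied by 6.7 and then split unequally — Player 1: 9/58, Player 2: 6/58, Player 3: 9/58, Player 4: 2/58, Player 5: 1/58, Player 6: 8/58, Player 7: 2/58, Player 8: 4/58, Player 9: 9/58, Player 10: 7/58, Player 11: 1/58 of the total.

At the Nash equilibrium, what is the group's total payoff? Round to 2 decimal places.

1573.60 dollars

A player with share s gets back 6.7·s per unit contributed, so full contribution is dominant for anyone with s > 1/6.7 = 0.1493 and zero contribution is dominant for anyone below.
The shares above 0.1493 belong to Player 1, Player 3 and Player 9, contributing 56 each; the remaining 8 contribute 0. Total contributed: 168.
The tour-expenses pool pays out 6.7 × 168 = 1125.60 in total (split across the unequal shares, but the aggregate is all that matters for the group sum).
The 8 free-riders keep 56 each, adding 448. Group total = 448 + 1125.60 = 1573.60.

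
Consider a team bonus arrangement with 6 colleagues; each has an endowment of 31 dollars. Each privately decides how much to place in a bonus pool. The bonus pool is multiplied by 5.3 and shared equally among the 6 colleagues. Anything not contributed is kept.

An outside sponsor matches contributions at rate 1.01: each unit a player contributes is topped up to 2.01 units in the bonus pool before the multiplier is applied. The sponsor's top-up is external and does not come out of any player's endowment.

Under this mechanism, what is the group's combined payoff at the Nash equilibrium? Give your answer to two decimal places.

1981.46 dollars

The effective private return per unit is now 5.3 × 2.01 / 6 = 1.7755 > 1, so every player's dominant strategy flips to full contribution.
So the Nash equilibrium is full contribution by all 6; the group earns 5.3 × 2.01 × 186 = 1981.46.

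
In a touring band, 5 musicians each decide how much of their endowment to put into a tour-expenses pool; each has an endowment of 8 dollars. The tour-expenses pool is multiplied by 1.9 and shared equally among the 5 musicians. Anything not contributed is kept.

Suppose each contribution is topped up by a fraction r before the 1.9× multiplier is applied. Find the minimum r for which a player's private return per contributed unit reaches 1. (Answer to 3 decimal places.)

With matching at rate r, one contributed unit becomes (1 + r) in the tour-expenses pool and returns 1.9 × (1 + r) / 5 to the contributor.
Setting this equal to 1: 1 + r = 5/1.9 = 2.6316.
So the minimum matching rate is r = 2.6316 − 1 = 1.632.

1.632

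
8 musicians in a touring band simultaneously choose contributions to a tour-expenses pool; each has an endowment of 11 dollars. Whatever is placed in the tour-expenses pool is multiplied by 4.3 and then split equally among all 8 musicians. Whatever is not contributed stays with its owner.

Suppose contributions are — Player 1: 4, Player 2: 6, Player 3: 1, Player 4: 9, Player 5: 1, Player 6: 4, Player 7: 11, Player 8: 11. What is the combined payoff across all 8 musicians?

Total contributed: 4 + 6 + 1 + 9 + 1 + 4 + 11 + 11 = 47; total kept: 8 × 11 − 47 = 41.
The tour-expenses pool pays out 4.3 × 47 = 202.10 in aggregate.
Group total = 41 + 202.10 = 243.10.

243.10 dollars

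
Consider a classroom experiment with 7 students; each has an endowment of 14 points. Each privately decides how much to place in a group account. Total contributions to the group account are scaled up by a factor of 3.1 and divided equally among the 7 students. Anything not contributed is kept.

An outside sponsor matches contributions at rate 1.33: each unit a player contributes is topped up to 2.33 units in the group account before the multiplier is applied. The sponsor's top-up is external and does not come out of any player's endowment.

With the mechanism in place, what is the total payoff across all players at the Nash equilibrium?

707.85 points

The effective private return per unit is now 3.1 × 2.33 / 7 = 1.0319 > 1, so every player's dominant strategy flips to full contribution.
At the Nash equilibrium everyone contributes 14. Group total payoff = 3.1 × 2.33 × 98 = 707.85.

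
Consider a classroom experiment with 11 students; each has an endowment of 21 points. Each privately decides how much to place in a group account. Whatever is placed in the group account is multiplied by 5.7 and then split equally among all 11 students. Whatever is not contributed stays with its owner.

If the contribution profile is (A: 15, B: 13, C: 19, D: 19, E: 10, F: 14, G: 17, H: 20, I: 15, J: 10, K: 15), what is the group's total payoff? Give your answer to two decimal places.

Total contributed: 15 + 13 + 19 + 19 + 10 + 14 + 17 + 20 + 15 + 10 + 15 = 167; total kept: 11 × 21 − 167 = 64.
The group account pays out 5.7 × 167 = 951.90 in aggregate.
Group total = 64 + 951.90 = 1015.90.

1015.90 points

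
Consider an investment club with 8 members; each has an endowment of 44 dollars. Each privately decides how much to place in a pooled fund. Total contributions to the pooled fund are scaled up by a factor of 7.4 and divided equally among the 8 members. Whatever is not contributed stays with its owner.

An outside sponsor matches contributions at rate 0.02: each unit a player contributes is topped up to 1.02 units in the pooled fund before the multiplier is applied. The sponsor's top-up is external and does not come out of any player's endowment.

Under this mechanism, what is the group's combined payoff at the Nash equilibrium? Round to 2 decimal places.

352.00 dollars

The effective private return is 7.4 × 1.02 / 8 = 0.9435, which is still under 1, so the mechanism doesn't change anyone's dominant strategy: zero contribution.
At the Nash equilibrium no one contributes; group total payoff = 8 × 44 = 352.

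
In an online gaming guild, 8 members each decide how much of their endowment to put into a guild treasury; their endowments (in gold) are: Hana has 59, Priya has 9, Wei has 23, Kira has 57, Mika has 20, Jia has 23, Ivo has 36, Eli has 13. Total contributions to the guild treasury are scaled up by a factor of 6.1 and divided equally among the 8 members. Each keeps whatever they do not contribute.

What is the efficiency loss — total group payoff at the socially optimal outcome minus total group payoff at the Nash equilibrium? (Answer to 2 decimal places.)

The private return per contributed unit is 6.1/8 = 0.7625 < 1 for every player regardless of endowment, so the Nash equilibrium is zero contribution and the group total is Σ E_j = 59 + 9 + 23 + 57 + 20 + 23 + 36 + 13 = 240.
Each contributed unit returns 6.100 to the group, so the social optimum is full contribution by everyone: group total = 6.100 × 240 = 1464.00.
Efficiency loss = (6.100 − 1) × 240 = 1224.00.

1224.00 gold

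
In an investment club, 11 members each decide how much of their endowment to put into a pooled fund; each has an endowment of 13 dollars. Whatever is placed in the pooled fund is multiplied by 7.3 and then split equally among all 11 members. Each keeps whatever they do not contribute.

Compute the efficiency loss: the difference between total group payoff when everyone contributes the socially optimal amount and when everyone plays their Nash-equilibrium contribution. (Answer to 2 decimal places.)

Each contributed unit returns 7.3/11 = 0.6636 to its contributor — below 1 — so contributing 0 is dominant for every player. At the Nash equilibrium everyone keeps their 13, and the group total is 11 × 13 = 143.
Each contributed unit returns 7.300 to the group as a whole (0.6636 to each of 11 players), which exceeds 1, so the social optimum is full contribution: group total = 7.300 × 143 = 1043.90.
Efficiency loss = 1043.90 − 143 = 900.90.

900.90 dollars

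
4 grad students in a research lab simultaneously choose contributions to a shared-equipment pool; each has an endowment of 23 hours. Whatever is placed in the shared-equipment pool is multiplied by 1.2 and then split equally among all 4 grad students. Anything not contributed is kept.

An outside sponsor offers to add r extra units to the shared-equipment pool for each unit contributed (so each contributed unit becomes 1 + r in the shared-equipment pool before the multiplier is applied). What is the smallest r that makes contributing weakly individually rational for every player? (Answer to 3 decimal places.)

With matching at rate r, one contributed unit becomes (1 + r) in the shared-equipment pool and returns 1.2 × (1 + r) / 4 to the contributor.
Setting this equal to 1: 1 + r = 4/1.2 = 3.3333.
So the minimum matching rate is r = 3.3333 − 1 = 2.333.

2.333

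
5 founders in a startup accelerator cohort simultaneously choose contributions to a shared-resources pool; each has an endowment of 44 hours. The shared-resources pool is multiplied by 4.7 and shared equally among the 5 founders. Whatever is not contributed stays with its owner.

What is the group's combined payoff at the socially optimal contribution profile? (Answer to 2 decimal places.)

Each contributed unit returns 4.700 to the group as a whole (0.9400 to each of 5 players), which exceeds 1, so the social optimum is full contribution: group total = 4.700 × 220 = 1034.00.

1034.00 hours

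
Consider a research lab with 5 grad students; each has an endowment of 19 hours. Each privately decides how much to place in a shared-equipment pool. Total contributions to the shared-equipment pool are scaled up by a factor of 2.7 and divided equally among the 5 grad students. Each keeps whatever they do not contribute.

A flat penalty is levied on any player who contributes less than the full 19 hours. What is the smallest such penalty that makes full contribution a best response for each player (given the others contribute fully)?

8.74 hours

Given the others contribute fully, the best deviation is to contribute 0 (any partial contribution still incurs the fine and gives up units whose private return 0.5400 is below 1).
Deviating from 19 to 0 saves 19 hours but forfeits the deviator's share of the drop in the shared-equipment pool: 2.7/5 × 19 = 10.26.
So the deviation gain is 19 − 10.26 = 8.74, and the fine must be at least 8.74 hours to wipe it out.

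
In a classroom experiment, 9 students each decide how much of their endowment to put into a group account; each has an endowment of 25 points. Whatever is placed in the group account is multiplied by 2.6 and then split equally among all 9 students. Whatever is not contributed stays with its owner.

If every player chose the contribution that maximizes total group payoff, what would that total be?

585.00 points

Each contributed unit returns 2.600 to the group as a whole (0.2889 to each of 9 players), which exceeds 1, so the social optimum is full contribution: group total = 2.600 × 225 = 585.00.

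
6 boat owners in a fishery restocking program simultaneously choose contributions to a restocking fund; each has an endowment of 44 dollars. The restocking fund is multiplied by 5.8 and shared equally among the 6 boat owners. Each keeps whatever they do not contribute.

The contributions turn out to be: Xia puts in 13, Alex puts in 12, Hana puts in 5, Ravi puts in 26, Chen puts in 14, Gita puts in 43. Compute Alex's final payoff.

Total contributed: 13 + 12 + 5 + 26 + 14 + 43 = 113.
Each receives 5.8 × 113 / 6 = 109.23 from the restocking fund.
Alex keeps 44 − 12 = 32, so Alex's payoff is 32 + 109.23 = 141.23.

141.23 dollars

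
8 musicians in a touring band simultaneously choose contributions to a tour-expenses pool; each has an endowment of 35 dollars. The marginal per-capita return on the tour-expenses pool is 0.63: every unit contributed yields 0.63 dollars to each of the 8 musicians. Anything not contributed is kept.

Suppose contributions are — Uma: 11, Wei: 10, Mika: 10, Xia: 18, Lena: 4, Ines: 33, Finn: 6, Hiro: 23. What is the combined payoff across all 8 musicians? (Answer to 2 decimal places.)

Total contributed: 11 + 10 + 10 + 18 + 4 + 33 + 6 + 23 = 115; total kept: 8 × 35 − 115 = 165.
The tour-expenses pool pays out 0.63 × 8 × 115 = 579.60 in aggregate.
Group total = 165 + 579.60 = 744.60.

744.60 dollars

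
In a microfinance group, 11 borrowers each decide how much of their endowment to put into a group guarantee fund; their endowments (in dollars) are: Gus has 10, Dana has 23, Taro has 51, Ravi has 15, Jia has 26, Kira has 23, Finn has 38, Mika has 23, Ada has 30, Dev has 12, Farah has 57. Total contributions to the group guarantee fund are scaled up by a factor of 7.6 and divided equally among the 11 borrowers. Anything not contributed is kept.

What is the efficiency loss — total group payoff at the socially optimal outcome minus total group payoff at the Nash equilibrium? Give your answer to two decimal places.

2032.80 dollars

The private return per contributed unit is 7.6/11 = 0.6909 < 1 for every player regardless of endowment, so the Nash equilibrium is zero contribution and the group total is Σ E_j = 10 + 23 + 51 + 15 + 26 + 23 + 38 + 23 + 30 + 12 + 57 = 308.
Each contributed unit returns 7.600 to the group, so the social optimum is full contribution by everyone: group total = 7.600 × 308 = 2340.80.
Efficiency loss = (7.600 − 1) × 308 = 2032.80.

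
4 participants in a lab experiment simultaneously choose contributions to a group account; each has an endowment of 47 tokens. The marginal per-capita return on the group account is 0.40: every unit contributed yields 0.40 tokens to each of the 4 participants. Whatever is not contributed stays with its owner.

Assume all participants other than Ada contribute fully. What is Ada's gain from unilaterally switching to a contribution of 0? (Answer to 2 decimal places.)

28.20 tokens

Switching from a contribution of 47 to 0 lets Ada keep an extra 47 tokens, but lowers the group account by 47, which costs Ada their own share of that drop: 0.40 × 47 = 18.80.
Net gain = 47 − 18.80 = 28.20. The private return per contributed unit (0.40) is below 1, so free-riding is indeed the best response regardless of what the others do.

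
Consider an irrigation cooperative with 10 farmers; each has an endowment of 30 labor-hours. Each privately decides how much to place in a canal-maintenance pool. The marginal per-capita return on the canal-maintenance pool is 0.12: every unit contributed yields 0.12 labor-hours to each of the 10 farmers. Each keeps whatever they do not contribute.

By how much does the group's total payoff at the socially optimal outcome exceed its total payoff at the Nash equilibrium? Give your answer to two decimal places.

The private return per contributed unit is 0.12 < 1, so contributing 0 is dominant for every player. At the Nash equilibrium everyone keeps their 30, and the group total is 10 × 30 = 300.
Each contributed unit returns 1.200 to the group as a whole (0.12 to each of 10 players), which exceeds 1, so the social optimum is full contribution: group total = 1.200 × 300 = 360.00.
Efficiency loss = 360.00 − 300 = 60.00.

60.00 labor-hours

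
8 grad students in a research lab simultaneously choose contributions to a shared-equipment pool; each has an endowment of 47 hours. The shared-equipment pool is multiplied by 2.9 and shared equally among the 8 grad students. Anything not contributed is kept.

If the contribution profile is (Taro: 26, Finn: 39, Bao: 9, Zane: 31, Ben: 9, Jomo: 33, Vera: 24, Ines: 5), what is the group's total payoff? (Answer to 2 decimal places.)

710.40 hours

Total contributed: 26 + 39 + 9 + 31 + 9 + 33 + 24 + 5 = 176; total kept: 8 × 47 − 176 = 200.
The shared-equipment pool pays out 2.9 × 176 = 510.40 in aggregate.
Group total = 200 + 510.40 = 710.40.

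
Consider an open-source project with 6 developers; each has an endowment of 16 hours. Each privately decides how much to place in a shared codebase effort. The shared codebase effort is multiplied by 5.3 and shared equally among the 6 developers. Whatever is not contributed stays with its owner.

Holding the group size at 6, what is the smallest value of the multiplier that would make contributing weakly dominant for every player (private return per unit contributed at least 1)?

6

A contributed unit returns (multiplier)/6 to its contributor.
This reaches 1 exactly when the multiplier is 6.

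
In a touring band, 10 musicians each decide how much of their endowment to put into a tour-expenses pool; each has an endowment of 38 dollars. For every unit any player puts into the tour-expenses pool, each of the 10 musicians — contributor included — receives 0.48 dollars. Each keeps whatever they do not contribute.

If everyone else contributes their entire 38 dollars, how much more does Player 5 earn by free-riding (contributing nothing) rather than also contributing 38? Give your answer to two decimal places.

Switching from a contribution of 38 to 0 lets Player 5 keep an extra 38 dollars, but lowers the tour-expenses pool by 38, which costs Player 5 their own share of that drop: 0.48 × 38 = 18.24.
Net gain = 38 − 18.24 = 19.76. The private return per contributed unit (0.48) is below 1, so free-riding is indeed the best response regardless of what the others do.

19.76 dollars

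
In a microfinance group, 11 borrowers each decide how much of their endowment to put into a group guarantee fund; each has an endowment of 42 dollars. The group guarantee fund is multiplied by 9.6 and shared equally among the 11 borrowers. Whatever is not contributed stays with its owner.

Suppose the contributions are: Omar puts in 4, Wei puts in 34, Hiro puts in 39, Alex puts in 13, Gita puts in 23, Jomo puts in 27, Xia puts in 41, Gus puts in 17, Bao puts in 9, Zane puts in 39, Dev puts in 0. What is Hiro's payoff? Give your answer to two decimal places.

Total contributed: 4 + 34 + 39 + 13 + 23 + 27 + 41 + 17 + 9 + 39 + 0 = 246.
Each receives 9.6 × 246 / 11 = 214.69 from the group guarantee fund.
Hiro keeps 42 − 39 = 3, so Hiro's payoff is 3 + 214.69 = 217.69.

217.69 dollars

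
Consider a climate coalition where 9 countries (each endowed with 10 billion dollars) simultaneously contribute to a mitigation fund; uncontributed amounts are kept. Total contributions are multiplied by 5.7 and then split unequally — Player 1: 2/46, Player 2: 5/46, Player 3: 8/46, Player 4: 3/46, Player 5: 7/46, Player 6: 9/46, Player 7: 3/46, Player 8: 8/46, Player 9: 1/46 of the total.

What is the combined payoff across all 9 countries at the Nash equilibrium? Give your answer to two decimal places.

137.00 billion dollars

Each unit j contributes comes back to j as 5.7 × (j's share), so j prefers to contribute only if that share exceeds 1/5.7 = 0.1754; otherwise keeping the unit dominates.
Player 6 alone (share 9/46) is above the threshold, contributing 10; the remaining 8 contribute 0. Total contributed: 10.
The mitigation fund pays out 5.7 × 10 = 57.00 in total (split across the unequal shares, but the aggregate is all that matters for the group sum).
The 8 free-riders keep 10 each, adding 80. Group total = 80 + 57.00 = 137.00.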